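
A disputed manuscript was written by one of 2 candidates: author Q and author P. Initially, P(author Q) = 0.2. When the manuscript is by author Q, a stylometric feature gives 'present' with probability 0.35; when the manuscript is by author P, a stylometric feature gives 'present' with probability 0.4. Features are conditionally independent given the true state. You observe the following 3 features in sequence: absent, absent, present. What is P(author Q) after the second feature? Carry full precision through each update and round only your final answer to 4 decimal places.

Apply Bayes' rule sequentially, carrying P(author Q) forward.
After 'absent': P(author Q) = 0.65·0.2000 / (0.65·0.2000 + 0.6·0.8000) ≈ 0.2131
After 'absent': P(author Q) = 0.65·0.2131 / (0.65·0.2131 + 0.6·0.7869) ≈ 0.2268

0.2268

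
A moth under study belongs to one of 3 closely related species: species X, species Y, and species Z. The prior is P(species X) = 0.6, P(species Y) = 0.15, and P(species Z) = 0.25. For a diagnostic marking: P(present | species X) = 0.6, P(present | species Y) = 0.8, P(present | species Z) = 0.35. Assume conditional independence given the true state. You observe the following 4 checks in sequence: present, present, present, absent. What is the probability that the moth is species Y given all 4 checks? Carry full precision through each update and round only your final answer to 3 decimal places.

After 'present': normaliser = 0.6·0.6000 + 0.8·0.1500 + 0.35·0.2500; P(species X) ≈ 0.6344, P(species Y) ≈ 0.2115, P(species Z) ≈ 0.1542
After 'present': normaliser = 0.6·0.6344 + 0.8·0.2115 + 0.35·0.1542; P(species X) ≈ 0.6304, P(species Y) ≈ 0.2802, P(species Z) ≈ 0.0894
After 'present': normaliser = 0.6·0.6304 + 0.8·0.2802 + 0.35·0.0894; P(species X) ≈ 0.5969, P(species Y) ≈ 0.3537, P(species Z) ≈ 0.0494
After 'absent': normaliser = 0.4·0.5969 + 0.2·0.3537 + 0.65·0.0494; P(species X) ≈ 0.6990, P(species Y) ≈ 0.2071, P(species Z) ≈ 0.0939

0.207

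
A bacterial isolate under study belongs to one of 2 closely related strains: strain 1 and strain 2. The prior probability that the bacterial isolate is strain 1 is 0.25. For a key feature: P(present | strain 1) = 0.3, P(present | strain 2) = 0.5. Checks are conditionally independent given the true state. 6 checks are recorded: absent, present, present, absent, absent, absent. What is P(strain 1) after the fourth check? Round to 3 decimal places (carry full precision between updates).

0.190

After 'absent': P(strain 1) = 0.7·0.2500 / (0.7·0.2500 + 0.5·0.7500) ≈ 0.3182
After 'present': P(strain 1) = 0.3·0.3182 / (0.3·0.3182 + 0.5·0.6818) ≈ 0.2188
After 'present': P(strain 1) = 0.3·0.2188 / (0.3·0.2188 + 0.5·0.7812) ≈ 0.1438
After 'absent': P(strain 1) = 0.7·0.1438 / (0.7·0.1438 + 0.5·0.8562) ≈ 0.1904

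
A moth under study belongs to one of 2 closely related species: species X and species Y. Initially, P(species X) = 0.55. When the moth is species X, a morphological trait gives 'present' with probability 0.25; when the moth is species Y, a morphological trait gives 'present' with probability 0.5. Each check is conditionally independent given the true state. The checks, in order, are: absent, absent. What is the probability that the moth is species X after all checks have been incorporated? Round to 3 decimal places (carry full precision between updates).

0.733

After 'absent': P(species X) = 0.75·0.5500 / (0.75·0.5500 + 0.5·0.4500) ≈ 0.6471
After 'absent': P(species X) = 0.75·0.6471 / (0.75·0.6471 + 0.5·0.3529) ≈ 0.7333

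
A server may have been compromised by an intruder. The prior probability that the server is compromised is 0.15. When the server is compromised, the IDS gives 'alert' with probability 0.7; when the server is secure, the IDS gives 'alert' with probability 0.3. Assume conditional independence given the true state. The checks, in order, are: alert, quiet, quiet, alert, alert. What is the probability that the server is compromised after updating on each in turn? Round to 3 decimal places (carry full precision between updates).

0.292

After 'alert': P(compromised) = 0.7·0.1500 / (0.7·0.1500 + 0.3·0.8500) ≈ 0.2917
After 'quiet': P(compromised) = 0.3·0.2917 / (0.3·0.2917 + 0.7·0.7083) ≈ 0.1500
After 'quiet': P(compromised) = 0.3·0.1500 / (0.3·0.1500 + 0.7·0.8500) ≈ 0.0703
After 'alert': P(compromised) = 0.7·0.0703 / (0.7·0.0703 + 0.3·0.9297) ≈ 0.1500
After 'alert': P(compromised) = 0.7·0.1500 / (0.7·0.1500 + 0.3·0.8500) ≈ 0.2917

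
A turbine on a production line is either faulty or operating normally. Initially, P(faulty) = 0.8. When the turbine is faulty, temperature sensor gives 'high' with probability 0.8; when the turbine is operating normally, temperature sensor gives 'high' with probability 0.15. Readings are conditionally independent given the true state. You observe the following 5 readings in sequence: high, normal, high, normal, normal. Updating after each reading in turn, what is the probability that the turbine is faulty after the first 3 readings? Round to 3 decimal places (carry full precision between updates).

After 'high': P(faulty) = 0.8·0.8000 / (0.8·0.8000 + 0.15·0.2000) ≈ 0.9552
After 'normal': P(faulty) = 0.2·0.9552 / (0.2·0.9552 + 0.85·0.0448) ≈ 0.8339
After 'high': P(faulty) = 0.8·0.8339 / (0.8·0.8339 + 0.15·0.1661) ≈ 0.9640

0.964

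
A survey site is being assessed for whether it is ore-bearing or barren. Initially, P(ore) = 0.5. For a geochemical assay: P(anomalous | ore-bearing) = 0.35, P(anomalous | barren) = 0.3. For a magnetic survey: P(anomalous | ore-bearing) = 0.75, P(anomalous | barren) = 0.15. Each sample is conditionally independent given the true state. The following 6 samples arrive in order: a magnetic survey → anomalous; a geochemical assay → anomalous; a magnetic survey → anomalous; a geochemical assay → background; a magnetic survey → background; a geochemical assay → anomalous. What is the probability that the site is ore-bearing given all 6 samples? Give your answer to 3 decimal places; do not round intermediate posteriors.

0.903

Each posterior becomes the prior for the next update.
After a magnetic survey='anomalous': P(ore) = 0.75·0.5000 / (0.75·0.5000 + 0.15·0.5000) ≈ 0.8333
After a geochemical assay='anomalous': P(ore) = 0.35·0.8333 / (0.35·0.8333 + 0.3·0.1667) ≈ 0.8537
After a magnetic survey='anomalous': P(ore) = 0.75·0.8537 / (0.75·0.8537 + 0.15·0.1463) ≈ 0.9669
After a geochemical assay='background': P(ore) = 0.65·0.9669 / (0.65·0.9669 + 0.7·0.0331) ≈ 0.9644
After a magnetic survey='background': P(ore) = 0.25·0.9644 / (0.25·0.9644 + 0.85·0.0356) ≈ 0.8885
After a geochemical assay='anomalous': P(ore) = 0.35·0.8885 / (0.35·0.8885 + 0.3·0.1115) ≈ 0.9028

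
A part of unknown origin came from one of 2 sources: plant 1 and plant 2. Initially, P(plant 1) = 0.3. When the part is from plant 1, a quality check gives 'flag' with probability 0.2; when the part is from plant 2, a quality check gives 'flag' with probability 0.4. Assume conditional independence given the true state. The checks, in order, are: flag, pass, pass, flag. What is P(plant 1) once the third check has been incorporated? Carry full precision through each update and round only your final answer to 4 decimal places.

After 'flag': P(plant 1) = 0.2·0.3000 / (0.2·0.3000 + 0.4·0.7000) ≈ 0.1765
After 'pass': P(plant 1) = 0.8·0.1765 / (0.8·0.1765 + 0.6·0.8235) ≈ 0.2222
After 'pass': P(plant 1) = 0.8·0.2222 / (0.8·0.2222 + 0.6·0.7778) ≈ 0.2759

0.2759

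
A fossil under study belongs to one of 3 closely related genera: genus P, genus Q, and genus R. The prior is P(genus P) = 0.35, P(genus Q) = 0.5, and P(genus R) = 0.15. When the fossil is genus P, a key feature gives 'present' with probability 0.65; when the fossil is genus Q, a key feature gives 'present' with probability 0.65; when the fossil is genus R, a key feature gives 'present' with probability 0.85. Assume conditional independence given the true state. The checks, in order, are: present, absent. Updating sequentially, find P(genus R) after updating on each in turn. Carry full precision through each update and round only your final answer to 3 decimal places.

0.090

After 'present': normaliser = 0.65·0.3500 + 0.65·0.5000 + 0.85·0.1500; P(genus P) ≈ 0.3346, P(genus Q) ≈ 0.4779, P(genus R) ≈ 0.1875
After 'absent': normaliser = 0.35·0.3346 + 0.35·0.4779 + 0.15·0.1875; P(genus P) ≈ 0.3747, P(genus Q) ≈ 0.5353, P(genus R) ≈ 0.0900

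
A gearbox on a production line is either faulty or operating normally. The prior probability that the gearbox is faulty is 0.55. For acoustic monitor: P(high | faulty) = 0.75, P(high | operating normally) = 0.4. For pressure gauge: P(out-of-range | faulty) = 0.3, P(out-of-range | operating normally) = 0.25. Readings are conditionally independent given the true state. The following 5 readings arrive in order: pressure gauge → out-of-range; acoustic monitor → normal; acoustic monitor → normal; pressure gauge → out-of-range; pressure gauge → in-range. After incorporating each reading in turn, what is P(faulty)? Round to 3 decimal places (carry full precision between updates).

After pressure gauge='out-of-range': P(faulty) = 0.3·0.5500 / (0.3·0.5500 + 0.25·0.4500) ≈ 0.5946
After acoustic monitor='normal': P(faulty) = 0.25·0.5946 / (0.25·0.5946 + 0.6·0.4054) ≈ 0.3793
After acoustic monitor='normal': P(faulty) = 0.25·0.3793 / (0.25·0.3793 + 0.6·0.6207) ≈ 0.2030
After pressure gauge='out-of-range': P(faulty) = 0.3·0.2030 / (0.3·0.2030 + 0.25·0.7970) ≈ 0.2340
After pressure gauge='in-range': P(faulty) = 0.7·0.2340 / (0.7·0.2340 + 0.75·0.7660) ≈ 0.2219

0.222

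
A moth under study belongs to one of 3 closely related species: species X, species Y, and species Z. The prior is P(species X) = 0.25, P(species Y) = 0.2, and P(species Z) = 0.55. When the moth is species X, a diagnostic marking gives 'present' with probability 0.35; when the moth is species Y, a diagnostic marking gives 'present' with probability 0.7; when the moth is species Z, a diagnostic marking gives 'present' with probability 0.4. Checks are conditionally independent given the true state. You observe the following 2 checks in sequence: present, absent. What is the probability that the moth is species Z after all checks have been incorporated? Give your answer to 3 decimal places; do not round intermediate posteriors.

Apply Bayes' rule sequentially, carrying P(species Z) forward.
After 'present': normaliser = 0.35·0.2500 + 0.7·0.2000 + 0.4·0.5500; P(species X) ≈ 0.1955, P(species Y) ≈ 0.3128, P(species Z) ≈ 0.4916
After 'absent': normaliser = 0.65·0.1955 + 0.3·0.3128 + 0.6·0.4916; P(species X) ≈ 0.2463, P(species Y) ≈ 0.1819, P(species Z) ≈ 0.5717

0.572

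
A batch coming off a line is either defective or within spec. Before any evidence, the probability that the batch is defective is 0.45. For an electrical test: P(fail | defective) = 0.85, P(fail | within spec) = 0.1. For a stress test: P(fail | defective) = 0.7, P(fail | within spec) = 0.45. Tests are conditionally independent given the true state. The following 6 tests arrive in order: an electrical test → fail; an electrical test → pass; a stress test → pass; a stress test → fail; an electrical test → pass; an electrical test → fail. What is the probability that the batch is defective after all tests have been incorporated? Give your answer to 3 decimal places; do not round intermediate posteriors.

0.582

Each posterior becomes the prior for the next update.
After an electrical test='fail': P(defective) = 0.85·0.4500 / (0.85·0.4500 + 0.1·0.5500) ≈ 0.8743
After an electrical test='pass': P(defective) = 0.15·0.8743 / (0.15·0.8743 + 0.9·0.1257) ≈ 0.5368
After a stress test='pass': P(defective) = 0.3·0.5368 / (0.3·0.5368 + 0.55·0.4632) ≈ 0.3873
After a stress test='fail': P(defective) = 0.7·0.3873 / (0.7·0.3873 + 0.45·0.6127) ≈ 0.4958
After an electrical test='pass': P(defective) = 0.15·0.4958 / (0.15·0.4958 + 0.9·0.5042) ≈ 0.1408
After an electrical test='fail': P(defective) = 0.85·0.1408 / (0.85·0.1408 + 0.1·0.8592) ≈ 0.5822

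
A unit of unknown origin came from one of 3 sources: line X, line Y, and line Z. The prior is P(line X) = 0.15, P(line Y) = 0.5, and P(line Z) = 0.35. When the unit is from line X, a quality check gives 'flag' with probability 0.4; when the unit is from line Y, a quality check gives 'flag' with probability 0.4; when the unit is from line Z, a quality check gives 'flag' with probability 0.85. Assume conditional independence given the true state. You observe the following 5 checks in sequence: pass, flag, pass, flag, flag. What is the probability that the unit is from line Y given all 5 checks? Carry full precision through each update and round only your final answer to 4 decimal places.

After 'pass': normaliser = 0.6·0.1500 + 0.6·0.5000 + 0.15·0.3500; P(line X) ≈ 0.2034, P(line Y) ≈ 0.6780, P(line Z) ≈ 0.1186
After 'flag': normaliser = 0.4·0.2034 + 0.4·0.6780 + 0.85·0.1186; P(line X) ≈ 0.1794, P(line Y) ≈ 0.5981, P(line Z) ≈ 0.2224
After 'pass': normaliser = 0.6·0.1794 + 0.6·0.5981 + 0.15·0.2224; P(line X) ≈ 0.2154, P(line Y) ≈ 0.7179, P(line Z) ≈ 0.0667
After 'flag': normaliser = 0.4·0.2154 + 0.4·0.7179 + 0.85·0.0667; P(line X) ≈ 0.2003, P(line Y) ≈ 0.6678, P(line Z) ≈ 0.1319
After 'flag': normaliser = 0.4·0.2003 + 0.4·0.6678 + 0.85·0.1319; P(line X) ≈ 0.1744, P(line Y) ≈ 0.5815, P(line Z) ≈ 0.2441

0.5815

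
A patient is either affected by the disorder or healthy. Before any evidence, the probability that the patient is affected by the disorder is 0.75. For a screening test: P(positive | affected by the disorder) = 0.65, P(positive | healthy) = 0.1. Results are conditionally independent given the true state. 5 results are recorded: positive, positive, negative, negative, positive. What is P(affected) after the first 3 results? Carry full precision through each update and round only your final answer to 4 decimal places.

0.9801

Apply Bayes' rule sequentially, carrying P(affected) forward.
After 'positive': P(affected) = 0.65·0.7500 / (0.65·0.7500 + 0.1·0.2500) ≈ 0.9512
After 'positive': P(affected) = 0.65·0.9512 / (0.65·0.9512 + 0.1·0.0488) ≈ 0.9922
After 'negative': P(affected) = 0.35·0.9922 / (0.35·0.9922 + 0.9·0.0078) ≈ 0.9801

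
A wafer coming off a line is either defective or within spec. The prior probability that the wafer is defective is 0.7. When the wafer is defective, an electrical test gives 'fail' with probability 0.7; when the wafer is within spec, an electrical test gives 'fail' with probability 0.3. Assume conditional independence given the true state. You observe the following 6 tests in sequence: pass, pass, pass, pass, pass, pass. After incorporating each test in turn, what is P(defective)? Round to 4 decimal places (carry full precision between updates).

0.0143

After 'pass': P(defective) = 0.3·0.7000 / (0.3·0.7000 + 0.7·0.3000) ≈ 0.5000
After 'pass': P(defective) = 0.3·0.5000 / (0.3·0.5000 + 0.7·0.5000) ≈ 0.3000
After 'pass': P(defective) = 0.3·0.3000 / (0.3·0.3000 + 0.7·0.7000) ≈ 0.1552
After 'pass': P(defective) = 0.3·0.1552 / (0.3·0.1552 + 0.7·0.8448) ≈ 0.0730
After 'pass': P(defective) = 0.3·0.0730 / (0.3·0.0730 + 0.7·0.9270) ≈ 0.0326
After 'pass': P(defective) = 0.3·0.0326 / (0.3·0.0326 + 0.7·0.9674) ≈ 0.0143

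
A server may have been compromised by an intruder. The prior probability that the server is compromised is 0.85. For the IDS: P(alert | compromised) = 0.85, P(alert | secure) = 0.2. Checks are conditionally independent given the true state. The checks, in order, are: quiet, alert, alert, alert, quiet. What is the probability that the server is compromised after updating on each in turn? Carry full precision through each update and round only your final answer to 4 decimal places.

After 'quiet': P(compromised) = 0.15·0.8500 / (0.15·0.8500 + 0.8·0.1500) ≈ 0.5152
After 'alert': P(compromised) = 0.85·0.5152 / (0.85·0.5152 + 0.2·0.4848) ≈ 0.8187
After 'alert': P(compromised) = 0.85·0.8187 / (0.85·0.8187 + 0.2·0.1813) ≈ 0.9505
After 'alert': P(compromised) = 0.85·0.9505 / (0.85·0.9505 + 0.2·0.0495) ≈ 0.9879
After 'quiet': P(compromised) = 0.15·0.9879 / (0.15·0.9879 + 0.8·0.0121) ≈ 0.9386

0.9386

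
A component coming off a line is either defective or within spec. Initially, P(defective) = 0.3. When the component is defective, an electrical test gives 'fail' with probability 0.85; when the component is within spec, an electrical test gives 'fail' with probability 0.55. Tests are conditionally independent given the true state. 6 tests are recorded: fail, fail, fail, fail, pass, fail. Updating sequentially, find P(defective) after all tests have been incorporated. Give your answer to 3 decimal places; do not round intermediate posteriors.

0.557

Each posterior becomes the prior for the next update.
After 'fail': P(defective) = 0.85·0.3000 / (0.85·0.3000 + 0.55·0.7000) ≈ 0.3984
After 'fail': P(defective) = 0.85·0.3984 / (0.85·0.3984 + 0.55·0.6016) ≈ 0.5058
After 'fail': P(defective) = 0.85·0.5058 / (0.85·0.5058 + 0.55·0.4942) ≈ 0.6127
After 'fail': P(defective) = 0.85·0.6127 / (0.85·0.6127 + 0.55·0.3873) ≈ 0.7097
After 'pass': P(defective) = 0.15·0.7097 / (0.15·0.7097 + 0.45·0.2903) ≈ 0.4490
After 'fail': P(defective) = 0.85·0.4490 / (0.85·0.4490 + 0.55·0.5510) ≈ 0.5574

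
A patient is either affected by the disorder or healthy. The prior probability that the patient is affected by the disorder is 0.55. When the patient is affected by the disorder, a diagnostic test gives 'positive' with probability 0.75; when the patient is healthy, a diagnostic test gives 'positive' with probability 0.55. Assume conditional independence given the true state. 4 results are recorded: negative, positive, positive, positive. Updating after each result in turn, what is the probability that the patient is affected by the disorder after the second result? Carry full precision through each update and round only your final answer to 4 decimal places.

After 'negative': P(affected) = 0.25·0.5500 / (0.25·0.5500 + 0.45·0.4500) ≈ 0.4044
After 'positive': P(affected) = 0.75·0.4044 / (0.75·0.4044 + 0.55·0.5956) ≈ 0.4808

0.4808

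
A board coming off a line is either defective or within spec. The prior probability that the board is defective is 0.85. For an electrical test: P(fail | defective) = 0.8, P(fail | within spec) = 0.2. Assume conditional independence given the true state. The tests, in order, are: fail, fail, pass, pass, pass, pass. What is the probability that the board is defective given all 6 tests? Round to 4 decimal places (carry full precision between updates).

Each posterior becomes the prior for the next update.
After 'fail': P(defective) = 0.8·0.8500 / (0.8·0.8500 + 0.2·0.1500) ≈ 0.9577
After 'fail': P(defective) = 0.8·0.9577 / (0.8·0.9577 + 0.2·0.0423) ≈ 0.9891
After 'pass': P(defective) = 0.2·0.9891 / (0.2·0.9891 + 0.8·0.0109) ≈ 0.9577
After 'pass': P(defective) = 0.2·0.9577 / (0.2·0.9577 + 0.8·0.0423) ≈ 0.8500
After 'pass': P(defective) = 0.2·0.8500 / (0.2·0.8500 + 0.8·0.1500) ≈ 0.5862
After 'pass': P(defective) = 0.2·0.5862 / (0.2·0.5862 + 0.8·0.4138) ≈ 0.2615

0.2615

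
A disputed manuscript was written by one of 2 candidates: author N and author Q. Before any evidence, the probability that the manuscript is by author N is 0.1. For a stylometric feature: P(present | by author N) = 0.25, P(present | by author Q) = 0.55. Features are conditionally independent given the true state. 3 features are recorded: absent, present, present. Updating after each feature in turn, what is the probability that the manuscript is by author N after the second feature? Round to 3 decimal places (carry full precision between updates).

After 'absent': P(author N) = 0.75·0.1000 / (0.75·0.1000 + 0.45·0.9000) ≈ 0.1562
After 'present': P(author N) = 0.25·0.1562 / (0.25·0.1562 + 0.55·0.8438) ≈ 0.0776

0.078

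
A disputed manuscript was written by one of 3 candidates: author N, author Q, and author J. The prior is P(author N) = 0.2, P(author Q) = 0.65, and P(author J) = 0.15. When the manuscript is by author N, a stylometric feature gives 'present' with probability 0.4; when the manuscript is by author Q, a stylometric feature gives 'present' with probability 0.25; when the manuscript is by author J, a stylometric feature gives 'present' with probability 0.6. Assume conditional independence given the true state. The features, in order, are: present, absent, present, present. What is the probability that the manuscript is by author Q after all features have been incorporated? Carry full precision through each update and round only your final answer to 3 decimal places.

After 'present': normaliser = 0.4·0.2000 + 0.25·0.6500 + 0.6·0.1500; P(author N) ≈ 0.2406, P(author Q) ≈ 0.4887, P(author J) ≈ 0.2707
After 'absent': normaliser = 0.6·0.2406 + 0.75·0.4887 + 0.4·0.2707; P(author N) ≈ 0.2332, P(author Q) ≈ 0.5920, P(author J) ≈ 0.1749
After 'present': normaliser = 0.4·0.2332 + 0.25·0.5920 + 0.6·0.1749; P(author N) ≈ 0.2694, P(author Q) ≈ 0.4275, P(author J) ≈ 0.3031
After 'present': normaliser = 0.4·0.2694 + 0.25·0.4275 + 0.6·0.3031; P(author N) ≈ 0.2718, P(author Q) ≈ 0.2696, P(author J) ≈ 0.4586

0.270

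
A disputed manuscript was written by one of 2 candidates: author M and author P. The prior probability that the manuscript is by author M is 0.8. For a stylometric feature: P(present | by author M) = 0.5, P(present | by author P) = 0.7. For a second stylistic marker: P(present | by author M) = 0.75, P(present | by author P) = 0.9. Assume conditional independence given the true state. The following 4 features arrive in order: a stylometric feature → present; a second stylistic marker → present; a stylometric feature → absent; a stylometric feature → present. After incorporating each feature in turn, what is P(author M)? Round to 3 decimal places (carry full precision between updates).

0.739

After a stylometric feature='present': P(author M) = 0.5·0.8000 / (0.5·0.8000 + 0.7·0.2000) ≈ 0.7407
After a second stylistic marker='present': P(author M) = 0.75·0.7407 / (0.75·0.7407 + 0.9·0.2593) ≈ 0.7042
After a stylometric feature='absent': P(author M) = 0.5·0.7042 / (0.5·0.7042 + 0.3·0.2958) ≈ 0.7987
After a stylometric feature='present': P(author M) = 0.5·0.7987 / (0.5·0.7987 + 0.7·0.2013) ≈ 0.7392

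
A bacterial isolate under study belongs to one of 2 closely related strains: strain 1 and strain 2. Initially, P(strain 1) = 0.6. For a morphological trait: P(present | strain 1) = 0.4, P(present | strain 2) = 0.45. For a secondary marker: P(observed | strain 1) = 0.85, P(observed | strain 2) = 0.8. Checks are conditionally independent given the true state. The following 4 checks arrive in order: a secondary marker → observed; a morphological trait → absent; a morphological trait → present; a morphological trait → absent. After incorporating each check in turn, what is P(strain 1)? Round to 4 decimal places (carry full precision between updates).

0.6277

After a secondary marker='observed': P(strain 1) = 0.85·0.6000 / (0.85·0.6000 + 0.8·0.4000) ≈ 0.6145
After a morphological trait='absent': P(strain 1) = 0.6·0.6145 / (0.6·0.6145 + 0.55·0.3855) ≈ 0.6349
After a morphological trait='present': P(strain 1) = 0.4·0.6349 / (0.4·0.6349 + 0.45·0.3651) ≈ 0.6071
After a morphological trait='absent': P(strain 1) = 0.6·0.6071 / (0.6·0.6071 + 0.55·0.3929) ≈ 0.6277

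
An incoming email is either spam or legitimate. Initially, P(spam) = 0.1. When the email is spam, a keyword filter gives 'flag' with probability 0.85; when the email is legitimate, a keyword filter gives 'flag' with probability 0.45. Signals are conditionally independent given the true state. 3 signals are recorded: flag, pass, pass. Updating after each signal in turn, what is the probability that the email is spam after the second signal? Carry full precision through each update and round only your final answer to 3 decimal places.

After 'flag': P(spam) = 0.85·0.1000 / (0.85·0.1000 + 0.45·0.9000) ≈ 0.1735
After 'pass': P(spam) = 0.15·0.1735 / (0.15·0.1735 + 0.55·0.8265) ≈ 0.0541

0.054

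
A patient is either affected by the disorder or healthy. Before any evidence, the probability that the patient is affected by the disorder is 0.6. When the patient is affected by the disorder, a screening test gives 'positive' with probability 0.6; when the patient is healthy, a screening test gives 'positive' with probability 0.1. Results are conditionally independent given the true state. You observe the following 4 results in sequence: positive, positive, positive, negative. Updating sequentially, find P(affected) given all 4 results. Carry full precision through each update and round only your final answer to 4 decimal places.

After 'positive': P(affected) = 0.6·0.6000 / (0.6·0.6000 + 0.1·0.4000) ≈ 0.9000
After 'positive': P(affected) = 0.6·0.9000 / (0.6·0.9000 + 0.1·0.1000) ≈ 0.9818
After 'positive': P(affected) = 0.6·0.9818 / (0.6·0.9818 + 0.1·0.0182) ≈ 0.9969
After 'negative': P(affected) = 0.4·0.9969 / (0.4·0.9969 + 0.9·0.0031) ≈ 0.9931

0.9931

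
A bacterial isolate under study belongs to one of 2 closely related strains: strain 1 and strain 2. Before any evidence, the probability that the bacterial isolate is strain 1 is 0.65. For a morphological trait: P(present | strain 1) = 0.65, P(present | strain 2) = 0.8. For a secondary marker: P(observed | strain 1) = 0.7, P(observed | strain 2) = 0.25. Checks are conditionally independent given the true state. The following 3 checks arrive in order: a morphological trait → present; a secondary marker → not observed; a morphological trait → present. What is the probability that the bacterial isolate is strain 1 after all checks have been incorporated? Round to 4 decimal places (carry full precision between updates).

After a morphological trait='present': P(strain 1) = 0.65·0.6500 / (0.65·0.6500 + 0.8·0.3500) ≈ 0.6014
After a secondary marker='not observed': P(strain 1) = 0.3·0.6014 / (0.3·0.6014 + 0.75·0.3986) ≈ 0.3764
After a morphological trait='present': P(strain 1) = 0.65·0.3764 / (0.65·0.3764 + 0.8·0.6236) ≈ 0.3290

0.3290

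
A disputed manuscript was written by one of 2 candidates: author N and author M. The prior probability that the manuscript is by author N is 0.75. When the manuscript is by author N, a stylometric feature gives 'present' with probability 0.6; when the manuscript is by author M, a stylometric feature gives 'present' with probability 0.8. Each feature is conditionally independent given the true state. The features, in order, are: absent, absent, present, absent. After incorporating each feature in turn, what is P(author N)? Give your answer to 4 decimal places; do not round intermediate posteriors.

0.9474

After 'absent': P(author N) = 0.4·0.7500 / (0.4·0.7500 + 0.2·0.2500) ≈ 0.8571
After 'absent': P(author N) = 0.4·0.8571 / (0.4·0.8571 + 0.2·0.1429) ≈ 0.9231
After 'present': P(author N) = 0.6·0.9231 / (0.6·0.9231 + 0.8·0.0769) ≈ 0.9000
After 'absent': P(author N) = 0.4·0.9000 / (0.4·0.9000 + 0.2·0.1000) ≈ 0.9474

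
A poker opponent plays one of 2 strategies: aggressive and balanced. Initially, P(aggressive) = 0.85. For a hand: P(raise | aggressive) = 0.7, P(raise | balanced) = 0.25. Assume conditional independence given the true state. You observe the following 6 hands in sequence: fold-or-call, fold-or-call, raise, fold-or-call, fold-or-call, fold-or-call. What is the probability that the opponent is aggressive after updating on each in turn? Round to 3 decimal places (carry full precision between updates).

After 'fold-or-call': P(aggressive) = 0.3·0.8500 / (0.3·0.8500 + 0.75·0.1500) ≈ 0.6939
After 'fold-or-call': P(aggressive) = 0.3·0.6939 / (0.3·0.6939 + 0.75·0.3061) ≈ 0.4755
After 'raise': P(aggressive) = 0.7·0.4755 / (0.7·0.4755 + 0.25·0.5245) ≈ 0.7174
After 'fold-or-call': P(aggressive) = 0.3·0.7174 / (0.3·0.7174 + 0.75·0.2826) ≈ 0.5038
After 'fold-or-call': P(aggressive) = 0.3·0.5038 / (0.3·0.5038 + 0.75·0.4962) ≈ 0.2889
After 'fold-or-call': P(aggressive) = 0.3·0.2889 / (0.3·0.2889 + 0.75·0.7111) ≈ 0.1398

0.140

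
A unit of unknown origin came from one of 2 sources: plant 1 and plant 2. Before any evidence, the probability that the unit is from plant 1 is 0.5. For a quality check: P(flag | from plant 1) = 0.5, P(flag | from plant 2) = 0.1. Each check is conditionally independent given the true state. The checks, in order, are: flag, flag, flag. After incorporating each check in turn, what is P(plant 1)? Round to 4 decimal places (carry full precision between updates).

0.9921

After 'flag': P(plant 1) = 0.5·0.5000 / (0.5·0.5000 + 0.1·0.5000) ≈ 0.8333
After 'flag': P(plant 1) = 0.5·0.8333 / (0.5·0.8333 + 0.1·0.1667) ≈ 0.9615
After 'flag': P(plant 1) = 0.5·0.9615 / (0.5·0.9615 + 0.1·0.0385) ≈ 0.9921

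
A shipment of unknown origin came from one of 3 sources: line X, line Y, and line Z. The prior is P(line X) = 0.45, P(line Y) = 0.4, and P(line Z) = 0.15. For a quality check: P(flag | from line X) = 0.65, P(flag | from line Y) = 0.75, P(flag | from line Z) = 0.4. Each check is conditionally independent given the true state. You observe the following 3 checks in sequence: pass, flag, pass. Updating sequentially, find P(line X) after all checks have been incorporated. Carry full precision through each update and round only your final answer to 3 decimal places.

0.470

After 'pass': normaliser = 0.35·0.4500 + 0.25·0.4000 + 0.6·0.1500; P(line X) ≈ 0.4532, P(line Y) ≈ 0.2878, P(line Z) ≈ 0.2590
After 'flag': normaliser = 0.65·0.4532 + 0.75·0.2878 + 0.4·0.2590; P(line X) ≈ 0.4798, P(line Y) ≈ 0.3515, P(line Z) ≈ 0.1687
After 'pass': normaliser = 0.35·0.4798 + 0.25·0.3515 + 0.6·0.1687; P(line X) ≈ 0.4703, P(line Y) ≈ 0.2461, P(line Z) ≈ 0.2835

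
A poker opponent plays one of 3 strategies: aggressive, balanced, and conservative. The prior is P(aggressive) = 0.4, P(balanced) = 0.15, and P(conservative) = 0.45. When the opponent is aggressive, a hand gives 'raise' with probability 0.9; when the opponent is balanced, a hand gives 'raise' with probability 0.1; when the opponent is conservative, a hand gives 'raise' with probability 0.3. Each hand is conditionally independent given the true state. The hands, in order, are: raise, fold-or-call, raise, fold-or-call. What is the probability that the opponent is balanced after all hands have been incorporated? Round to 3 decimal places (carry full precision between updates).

Each posterior becomes the prior for the next update.
After 'raise': normaliser = 0.9·0.4000 + 0.1·0.1500 + 0.3·0.4500; P(aggressive) ≈ 0.7059, P(balanced) ≈ 0.0294, P(conservative) ≈ 0.2647
After 'fold-or-call': normaliser = 0.1·0.7059 + 0.9·0.0294 + 0.7·0.2647; P(aggressive) ≈ 0.2500, P(balanced) ≈ 0.0938, P(conservative) ≈ 0.6562
After 'raise': normaliser = 0.9·0.2500 + 0.1·0.0938 + 0.3·0.6562; P(aggressive) ≈ 0.5217, P(balanced) ≈ 0.0217, P(conservative) ≈ 0.4565
After 'fold-or-call': normaliser = 0.1·0.5217 + 0.9·0.0217 + 0.7·0.4565; P(aggressive) ≈ 0.1333, P(balanced) ≈ 0.0500, P(conservative) ≈ 0.8167

0.050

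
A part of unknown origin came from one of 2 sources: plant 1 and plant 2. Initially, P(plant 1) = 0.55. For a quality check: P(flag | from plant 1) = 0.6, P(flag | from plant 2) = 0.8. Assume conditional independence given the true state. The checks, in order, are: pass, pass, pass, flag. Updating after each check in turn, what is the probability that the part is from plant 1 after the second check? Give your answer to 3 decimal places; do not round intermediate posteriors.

Apply Bayes' rule sequentially, carrying P(plant 1) forward.
After 'pass': P(plant 1) = 0.4·0.5500 / (0.4·0.5500 + 0.2·0.4500) ≈ 0.7097
After 'pass': P(plant 1) = 0.4·0.7097 / (0.4·0.7097 + 0.2·0.2903) ≈ 0.8302

0.830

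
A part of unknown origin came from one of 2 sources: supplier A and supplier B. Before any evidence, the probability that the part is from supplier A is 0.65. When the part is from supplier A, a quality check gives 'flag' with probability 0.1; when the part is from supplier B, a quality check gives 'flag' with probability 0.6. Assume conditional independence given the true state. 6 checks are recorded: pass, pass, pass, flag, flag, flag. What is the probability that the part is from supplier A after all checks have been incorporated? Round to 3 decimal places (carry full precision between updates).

0.089

Each posterior becomes the prior for the next update.
After 'pass': P(supplier A) = 0.9·0.6500 / (0.9·0.6500 + 0.4·0.3500) ≈ 0.8069
After 'pass': P(supplier A) = 0.9·0.8069 / (0.9·0.8069 + 0.4·0.1931) ≈ 0.9039
After 'pass': P(supplier A) = 0.9·0.9039 / (0.9·0.9039 + 0.4·0.0961) ≈ 0.9549
After 'flag': P(supplier A) = 0.1·0.9549 / (0.1·0.9549 + 0.6·0.0451) ≈ 0.7790
After 'flag': P(supplier A) = 0.1·0.7790 / (0.1·0.7790 + 0.6·0.2210) ≈ 0.3701
After 'flag': P(supplier A) = 0.1·0.3701 / (0.1·0.3701 + 0.6·0.6299) ≈ 0.0892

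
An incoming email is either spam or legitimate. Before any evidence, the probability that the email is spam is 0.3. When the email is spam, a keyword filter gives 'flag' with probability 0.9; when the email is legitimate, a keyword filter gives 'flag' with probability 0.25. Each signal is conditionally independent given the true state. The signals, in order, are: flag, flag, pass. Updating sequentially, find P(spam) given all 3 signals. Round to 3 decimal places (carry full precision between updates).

0.425

After 'flag': P(spam) = 0.9·0.3000 / (0.9·0.3000 + 0.25·0.7000) ≈ 0.6067
After 'flag': P(spam) = 0.9·0.6067 / (0.9·0.6067 + 0.25·0.3933) ≈ 0.8474
After 'pass': P(spam) = 0.1·0.8474 / (0.1·0.8474 + 0.75·0.1526) ≈ 0.4255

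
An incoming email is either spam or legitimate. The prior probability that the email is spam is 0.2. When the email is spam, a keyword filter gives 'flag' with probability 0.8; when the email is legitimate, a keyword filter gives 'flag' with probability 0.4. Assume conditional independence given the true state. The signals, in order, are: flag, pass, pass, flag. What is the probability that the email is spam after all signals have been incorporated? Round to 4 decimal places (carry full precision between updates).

0.1000

After 'flag': P(spam) = 0.8·0.2000 / (0.8·0.2000 + 0.4·0.8000) ≈ 0.3333
After 'pass': P(spam) = 0.2·0.3333 / (0.2·0.3333 + 0.6·0.6667) ≈ 0.1429
After 'pass': P(spam) = 0.2·0.1429 / (0.2·0.1429 + 0.6·0.8571) ≈ 0.0526
After 'flag': P(spam) = 0.8·0.0526 / (0.8·0.0526 + 0.4·0.9474) ≈ 0.1000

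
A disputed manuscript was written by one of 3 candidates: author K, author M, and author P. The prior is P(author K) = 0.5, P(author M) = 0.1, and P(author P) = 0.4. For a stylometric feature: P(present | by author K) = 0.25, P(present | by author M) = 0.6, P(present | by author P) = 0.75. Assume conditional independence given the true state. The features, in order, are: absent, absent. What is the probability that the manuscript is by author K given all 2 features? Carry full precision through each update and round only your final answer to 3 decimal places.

After 'absent': normaliser = 0.75·0.5000 + 0.4·0.1000 + 0.25·0.4000; P(author K) ≈ 0.7282, P(author M) ≈ 0.0777, P(author P) ≈ 0.1942
After 'absent': normaliser = 0.75·0.7282 + 0.4·0.0777 + 0.25·0.1942; P(author K) ≈ 0.8728, P(author M) ≈ 0.0497, P(author P) ≈ 0.0776

0.873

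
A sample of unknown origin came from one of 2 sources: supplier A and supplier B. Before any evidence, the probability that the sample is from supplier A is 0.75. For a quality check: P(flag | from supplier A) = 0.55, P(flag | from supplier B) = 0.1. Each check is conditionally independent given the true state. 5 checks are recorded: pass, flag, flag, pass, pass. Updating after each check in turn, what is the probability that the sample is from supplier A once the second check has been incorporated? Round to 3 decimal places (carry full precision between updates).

0.892

After 'pass': P(supplier A) = 0.45·0.7500 / (0.45·0.7500 + 0.9·0.2500) ≈ 0.6000
After 'flag': P(supplier A) = 0.55·0.6000 / (0.55·0.6000 + 0.1·0.4000) ≈ 0.8919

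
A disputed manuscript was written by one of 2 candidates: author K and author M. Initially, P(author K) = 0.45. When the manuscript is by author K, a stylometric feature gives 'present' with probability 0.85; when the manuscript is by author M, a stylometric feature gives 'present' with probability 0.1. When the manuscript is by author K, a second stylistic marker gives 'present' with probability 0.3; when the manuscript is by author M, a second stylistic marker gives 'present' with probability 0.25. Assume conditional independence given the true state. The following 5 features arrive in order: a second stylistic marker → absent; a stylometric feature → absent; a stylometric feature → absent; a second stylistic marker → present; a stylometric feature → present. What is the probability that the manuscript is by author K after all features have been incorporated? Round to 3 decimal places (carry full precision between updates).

0.178

After a second stylistic marker='absent': P(author K) = 0.7·0.4500 / (0.7·0.4500 + 0.75·0.5500) ≈ 0.4330
After a stylometric feature='absent': P(author K) = 0.15·0.4330 / (0.15·0.4330 + 0.9·0.5670) ≈ 0.1129
After a stylometric feature='absent': P(author K) = 0.15·0.1129 / (0.15·0.1129 + 0.9·0.8871) ≈ 0.0208
After a second stylistic marker='present': P(author K) = 0.3·0.0208 / (0.3·0.0208 + 0.25·0.9792) ≈ 0.0248
After a stylometric feature='present': P(author K) = 0.85·0.0248 / (0.85·0.0248 + 0.1·0.9752) ≈ 0.1779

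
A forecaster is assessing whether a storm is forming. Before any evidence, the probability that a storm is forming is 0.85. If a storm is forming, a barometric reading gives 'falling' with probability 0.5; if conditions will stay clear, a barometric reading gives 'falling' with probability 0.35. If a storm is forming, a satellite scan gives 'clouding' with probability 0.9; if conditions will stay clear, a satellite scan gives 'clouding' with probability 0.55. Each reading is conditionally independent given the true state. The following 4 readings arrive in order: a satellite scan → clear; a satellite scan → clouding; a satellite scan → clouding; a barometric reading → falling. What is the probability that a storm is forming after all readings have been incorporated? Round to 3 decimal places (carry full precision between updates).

0.828

After a satellite scan='clear': P(storm) = 0.1·0.8500 / (0.1·0.8500 + 0.45·0.1500) ≈ 0.5574
After a satellite scan='clouding': P(storm) = 0.9·0.5574 / (0.9·0.5574 + 0.55·0.4426) ≈ 0.6733
After a satellite scan='clouding': P(storm) = 0.9·0.6733 / (0.9·0.6733 + 0.55·0.3267) ≈ 0.7713
After a barometric reading='falling': P(storm) = 0.5·0.7713 / (0.5·0.7713 + 0.35·0.2287) ≈ 0.8281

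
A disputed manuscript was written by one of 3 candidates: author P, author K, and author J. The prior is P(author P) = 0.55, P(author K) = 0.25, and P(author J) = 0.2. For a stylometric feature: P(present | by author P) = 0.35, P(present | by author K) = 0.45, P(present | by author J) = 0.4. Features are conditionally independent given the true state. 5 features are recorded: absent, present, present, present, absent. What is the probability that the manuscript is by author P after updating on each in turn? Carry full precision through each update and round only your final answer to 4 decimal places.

After 'absent': normaliser = 0.65·0.5500 + 0.55·0.2500 + 0.6·0.2000; P(author P) ≈ 0.5813, P(author K) ≈ 0.2236, P(author J) ≈ 0.1951
After 'present': normaliser = 0.35·0.5813 + 0.45·0.2236 + 0.4·0.1951; P(author P) ≈ 0.5324, P(author K) ≈ 0.2633, P(author J) ≈ 0.2043
After 'present': normaliser = 0.35·0.5324 + 0.45·0.2633 + 0.4·0.2043; P(author P) ≈ 0.4821, P(author K) ≈ 0.3065, P(author J) ≈ 0.2114
After 'present': normaliser = 0.35·0.4821 + 0.45·0.3065 + 0.4·0.2114; P(author P) ≈ 0.4313, P(author K) ≈ 0.3526, P(author J) ≈ 0.2161
After 'absent': normaliser = 0.65·0.4313 + 0.55·0.3526 + 0.6·0.2161; P(author P) ≈ 0.4642, P(author K) ≈ 0.3211, P(author J) ≈ 0.2147

0.4642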